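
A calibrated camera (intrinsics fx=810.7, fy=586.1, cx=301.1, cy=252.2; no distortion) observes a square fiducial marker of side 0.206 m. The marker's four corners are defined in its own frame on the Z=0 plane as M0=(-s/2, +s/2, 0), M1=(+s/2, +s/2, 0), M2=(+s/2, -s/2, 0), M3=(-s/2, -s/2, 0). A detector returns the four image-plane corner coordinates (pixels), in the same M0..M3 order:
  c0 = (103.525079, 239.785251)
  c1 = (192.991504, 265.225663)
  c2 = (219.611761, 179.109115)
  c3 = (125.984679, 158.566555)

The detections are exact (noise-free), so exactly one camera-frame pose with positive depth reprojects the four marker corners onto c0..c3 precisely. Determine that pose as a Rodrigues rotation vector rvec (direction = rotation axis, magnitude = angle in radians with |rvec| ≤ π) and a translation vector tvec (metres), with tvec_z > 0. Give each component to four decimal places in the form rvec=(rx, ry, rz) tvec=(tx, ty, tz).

rvec=(0.1270, 0.4933, 0.2833) tvec=(-0.2450, -0.0984, 1.3960)

Intrinsics K: fx=810.7, fy=586.1, cx=301.1, cy=252.2
Marker side s = 0.206 m; corners in marker frame (Z=0):
  M0 = (-0.1030, +0.1030, 0)
  M1 = (+0.1030, +0.1030, 0)
  M2 = (+0.1030, -0.1030, 0)
  M3 = (-0.1030, -0.1030, 0)
Detected image corners:
  c0 = (103.525079, 239.785251) px
  c1 = (192.991504, 265.225663) px
  c2 = (219.611761, 179.109115) px
  c3 = (125.984679, 158.566555) px
Planar DLT: solve 8×8 A·h = b for H (H[2,2]=1):
  H  [+392.70935 -97.19461 +158.84415]
  H  [+44.11830 +434.10370 +210.87110]
  H  [-0.32114 +0.13454 +1.00000]
B = K⁻¹H; ‖b₁‖=0.716332, ‖b₂‖=0.716332; λ = 2/(‖b₁‖+‖b₂‖) = 1.396001, sign → tz>0 ⇒ λ=+1.396001
r₁ = λ·B[:,0] = (+0.84274,+0.29799,-0.44832); r₂ = λ·B[:,1] = (-0.23712,+0.95315,+0.18782)
r₃ = r₁×r₂ = (+0.48328,-0.05197,+0.87392); SVD([r₁ r₂ r₃]) → R = UVᵀ:
  R  [+0.84274 -0.23712 +0.48328]
  R  [+0.29799 +0.95315 -0.05197]
  R  [-0.44832 +0.18782 +0.87392]
t = (-0.24496, -0.09844, +1.39600) m
tr R = 2.669815; θ = arccos((tr R − 1)/2) = 0.582832 rad = 33.394°
axis k = ((R−Rᵀ)₃₂, (R−Rᵀ)₁₃, (R−Rᵀ)₂₁) / (2 sinθ) = (+0.217837, +0.846304, +0.486124)
rvec = θ·k = (+0.126962, +0.493253, +0.283329)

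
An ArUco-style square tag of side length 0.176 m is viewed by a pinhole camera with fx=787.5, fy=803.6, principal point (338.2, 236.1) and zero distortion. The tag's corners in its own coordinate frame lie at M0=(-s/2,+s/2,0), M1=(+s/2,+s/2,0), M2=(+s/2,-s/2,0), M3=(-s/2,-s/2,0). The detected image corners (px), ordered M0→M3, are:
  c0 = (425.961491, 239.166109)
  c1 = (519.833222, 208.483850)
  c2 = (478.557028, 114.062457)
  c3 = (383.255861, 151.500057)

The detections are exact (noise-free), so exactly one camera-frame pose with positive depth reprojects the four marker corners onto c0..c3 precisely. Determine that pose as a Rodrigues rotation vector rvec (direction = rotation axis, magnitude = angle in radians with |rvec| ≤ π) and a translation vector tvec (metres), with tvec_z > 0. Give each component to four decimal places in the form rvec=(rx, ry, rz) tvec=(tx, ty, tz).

rvec=(0.4235, 0.3966, -0.4021) tvec=(0.1912, -0.0937, 1.3358)

Intrinsics K: fx=787.5, fy=803.6, cx=338.2, cy=236.1
Marker side s = 0.176 m; corners in marker frame (Z=0):
  M0 = (-0.0880, +0.0880, 0)
  M1 = (+0.0880, +0.0880, 0)
  M2 = (+0.0880, -0.0880, 0)
  M3 = (-0.0880, -0.0880, 0)
Detected image corners:
  c0 = (425.961491, 239.166109) px
  c1 = (519.833222, 208.483850) px
  c2 = (478.557028, 114.062457) px
  c3 = (383.255861, 151.500057) px
Planar DLT: solve 8×8 A·h = b for H (H[2,2]=1):
  H  [+386.40784 +344.51211 +450.94449]
  H  [-252.67867 +558.47760 +179.74160]
  H  [-0.33399 +0.23414 +1.00000]
B = K⁻¹H; ‖b₁‖=0.748624, ‖b₂‖=0.748624; λ = 2/(‖b₁‖+‖b₂‖) = 1.335784, sign → tz>0 ⇒ λ=+1.335784
r₁ = λ·B[:,0] = (+0.84704,-0.28894,-0.44614); r₂ = λ·B[:,1] = (+0.45006,+0.83644,+0.31276)
r₃ = r₁×r₂ = (+0.28280,-0.46571,+0.83853); SVD([r₁ r₂ r₃]) → R = UVᵀ:
  R  [+0.84704 +0.45006 +0.28280]
  R  [-0.28894 +0.83644 -0.46571]
  R  [-0.44614 +0.31276 +0.83853]
t = (+0.19124, -0.09368, +1.33578) m
tr R = 2.522012; θ = arccos((tr R − 1)/2) = 0.705934 rad = 40.447°
axis k = ((R−Rᵀ)₃₂, (R−Rᵀ)₁₃, (R−Rᵀ)₂₁) / (2 sinθ) = (+0.599979, +0.561810, -0.569556)
rvec = θ·k = (+0.423546, +0.396601, -0.402069)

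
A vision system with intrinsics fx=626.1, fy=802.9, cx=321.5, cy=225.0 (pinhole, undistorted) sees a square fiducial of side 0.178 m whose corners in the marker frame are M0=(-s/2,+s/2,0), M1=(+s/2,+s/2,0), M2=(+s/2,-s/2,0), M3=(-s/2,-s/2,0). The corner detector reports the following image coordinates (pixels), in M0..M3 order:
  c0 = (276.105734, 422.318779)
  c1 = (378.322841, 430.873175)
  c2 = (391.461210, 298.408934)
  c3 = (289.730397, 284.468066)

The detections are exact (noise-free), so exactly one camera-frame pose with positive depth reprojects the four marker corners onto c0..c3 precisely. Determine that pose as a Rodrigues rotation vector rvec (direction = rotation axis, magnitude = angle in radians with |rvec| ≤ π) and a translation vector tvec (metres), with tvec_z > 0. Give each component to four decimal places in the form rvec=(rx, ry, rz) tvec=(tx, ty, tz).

rvec=(0.0176, -0.2364, 0.1253) tvec=(0.0225, 0.1753, 1.0489)

Intrinsics K: fx=626.1, fy=802.9, cx=321.5, cy=225.0
Marker side s = 0.178 m; corners in marker frame (Z=0):
  M0 = (-0.0890, +0.0890, 0)
  M1 = (+0.0890, +0.0890, 0)
  M2 = (+0.0890, -0.0890, 0)
  M3 = (-0.0890, -0.0890, 0)
Detected image corners:
  c0 = (276.105734, 422.318779) px
  c1 = (378.322841, 430.873175) px
  c2 = (391.461210, 298.408934) px
  c3 = (289.730397, 284.468066) px
Planar DLT: solve 8×8 A·h = b for H (H[2,2]=1):
  H  [+647.57621 -74.29454 +334.91855]
  H  [+143.49111 +759.93010 +359.14460]
  H  [+0.22368 +0.00256 +1.00000]
B = K⁻¹H; ‖b₁‖=0.953347, ‖b₂‖=0.953347; λ = 2/(‖b₁‖+‖b₂‖) = 1.048936, sign → tz>0 ⇒ λ=+1.048936
r₁ = λ·B[:,0] = (+0.96444,+0.12171,+0.23463); r₂ = λ·B[:,1] = (-0.12585,+0.99205,+0.00269)
r₃ = r₁×r₂ = (-0.23243,-0.03212,+0.97208); SVD([r₁ r₂ r₃]) → R = UVᵀ:
  R  [+0.96444 -0.12585 -0.23243]
  R  [+0.12171 +0.99205 -0.03212]
  R  [+0.23463 +0.00269 +0.97208]
t = (+0.02248, +0.17525, +1.04894) m
tr R = 2.928563; θ = arccos((tr R − 1)/2) = 0.268079 rad = 15.360°
axis k = ((R−Rᵀ)₃₂, (R−Rᵀ)₁₃, (R−Rᵀ)₂₁) / (2 sinθ) = (+0.065701, -0.881651, +0.467307)
rvec = θ·k = (+0.017613, -0.236352, +0.125275)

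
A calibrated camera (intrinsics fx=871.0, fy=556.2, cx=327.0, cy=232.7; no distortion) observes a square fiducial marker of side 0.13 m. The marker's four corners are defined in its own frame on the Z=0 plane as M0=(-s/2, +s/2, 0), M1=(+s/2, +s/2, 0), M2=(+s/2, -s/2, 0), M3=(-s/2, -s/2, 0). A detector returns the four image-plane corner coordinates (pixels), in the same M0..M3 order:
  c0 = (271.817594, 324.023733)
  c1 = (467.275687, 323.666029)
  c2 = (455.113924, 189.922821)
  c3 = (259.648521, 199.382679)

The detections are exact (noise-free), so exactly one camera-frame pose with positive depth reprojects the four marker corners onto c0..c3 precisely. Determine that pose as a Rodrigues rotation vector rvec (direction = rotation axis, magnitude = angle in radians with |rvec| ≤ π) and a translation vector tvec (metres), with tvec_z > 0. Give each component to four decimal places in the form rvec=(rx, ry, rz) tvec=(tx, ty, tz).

Intrinsics K: fx=871.0, fy=556.2, cx=327.0, cy=232.7
Marker side s = 0.13 m; corners in marker frame (Z=0):
  M0 = (-0.0650, +0.0650, 0)
  M1 = (+0.0650, +0.0650, 0)
  M2 = (+0.0650, -0.0650, 0)
  M3 = (-0.0650, -0.0650, 0)
Detected image corners:
  c0 = (271.817594, 324.023733) px
  c1 = (467.275687, 323.666029) px
  c2 = (455.113924, 189.922821) px
  c3 = (259.648521, 199.382679) px
Planar DLT: solve 8×8 A·h = b for H (H[2,2]=1):
  H  [+1307.03875 +105.91654 +360.04276]
  H  [-177.85001 +1001.35383 +259.47757]
  H  [-0.54067 +0.03394 +1.00000]
B = K⁻¹H; ‖b₁‖=1.789786, ‖b₂‖=1.789786; λ = 2/(‖b₁‖+‖b₂‖) = 0.558726, sign → tz>0 ⇒ λ=+0.558726
r₁ = λ·B[:,0] = (+0.95185,-0.05227,-0.30208); r₂ = λ·B[:,1] = (+0.06082,+0.99797,+0.01896)
r₃ = r₁×r₂ = (+0.30048,-0.03642,+0.95309); SVD([r₁ r₂ r₃]) → R = UVᵀ:
  R  [+0.95185 +0.06082 +0.30048]
  R  [-0.05227 +0.99797 -0.03642]
  R  [-0.30208 +0.01896 +0.95309]
t = (+0.02120, +0.02690, +0.55873) m
tr R = 2.902907; θ = arccos((tr R − 1)/2) = 0.312871 rad = 17.926°
axis k = ((R−Rᵀ)₃₂, (R−Rᵀ)₁₃, (R−Rᵀ)₂₁) / (2 sinθ) = (+0.089972, +0.978852, -0.183723)
rvec = θ·k = (+0.028150, +0.306255, -0.057482)

rvec=(0.0281, 0.3063, -0.0575) tvec=(0.0212, 0.0269, 0.5587)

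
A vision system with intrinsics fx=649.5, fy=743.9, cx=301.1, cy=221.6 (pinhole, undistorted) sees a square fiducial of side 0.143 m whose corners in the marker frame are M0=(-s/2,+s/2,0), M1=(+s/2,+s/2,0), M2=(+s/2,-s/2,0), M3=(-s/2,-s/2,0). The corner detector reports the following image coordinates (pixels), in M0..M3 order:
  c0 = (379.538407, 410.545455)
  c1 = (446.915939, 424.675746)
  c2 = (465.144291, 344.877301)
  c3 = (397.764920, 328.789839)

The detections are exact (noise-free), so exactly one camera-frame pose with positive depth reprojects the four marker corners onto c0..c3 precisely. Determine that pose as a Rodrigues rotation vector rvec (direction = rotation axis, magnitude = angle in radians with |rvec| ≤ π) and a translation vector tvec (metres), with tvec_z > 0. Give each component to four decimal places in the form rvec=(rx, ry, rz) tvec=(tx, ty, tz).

Intrinsics K: fx=649.5, fy=743.9, cx=301.1, cy=221.6
Marker side s = 0.143 m; corners in marker frame (Z=0):
  M0 = (-0.0715, +0.0715, 0)
  M1 = (+0.0715, +0.0715, 0)
  M2 = (+0.0715, -0.0715, 0)
  M3 = (-0.0715, -0.0715, 0)
Detected image corners:
  c0 = (379.538407, 410.545455) px
  c1 = (446.915939, 424.675746) px
  c2 = (465.144291, 344.877301) px
  c3 = (397.764920, 328.789839) px
Planar DLT: solve 8×8 A·h = b for H (H[2,2]=1):
  H  [+539.27671 -108.96174 +422.70074]
  H  [+166.45878 +581.32167 +377.43569]
  H  [+0.16124 +0.04381 +1.00000]
B = K⁻¹H; ‖b₁‖=0.792294, ‖b₂‖=0.792294; λ = 2/(‖b₁‖+‖b₂‖) = 1.262157, sign → tz>0 ⇒ λ=+1.262157
r₁ = λ·B[:,0] = (+0.95362,+0.22180,+0.20351); r₂ = λ·B[:,1] = (-0.23738,+0.96984,+0.05530)
r₃ = r₁×r₂ = (-0.18511,-0.10104,+0.97751); SVD([r₁ r₂ r₃]) → R = UVᵀ:
  R  [+0.95362 -0.23738 -0.18511]
  R  [+0.22180 +0.96984 -0.10104]
  R  [+0.20351 +0.05530 +0.97751]
t = (+0.23630, +0.26440, +1.26216) m
tr R = 2.900970; θ = arccos((tr R − 1)/2) = 0.316004 rad = 18.106°
axis k = ((R−Rᵀ)₃₂, (R−Rᵀ)₁₃, (R−Rᵀ)₂₁) / (2 sinθ) = (+0.251529, -0.625255, +0.738776)
rvec = θ·k = (+0.079484, -0.197583, +0.233456)

rvec=(0.0795, -0.1976, 0.2335) tvec=(0.2363, 0.2644, 1.2622)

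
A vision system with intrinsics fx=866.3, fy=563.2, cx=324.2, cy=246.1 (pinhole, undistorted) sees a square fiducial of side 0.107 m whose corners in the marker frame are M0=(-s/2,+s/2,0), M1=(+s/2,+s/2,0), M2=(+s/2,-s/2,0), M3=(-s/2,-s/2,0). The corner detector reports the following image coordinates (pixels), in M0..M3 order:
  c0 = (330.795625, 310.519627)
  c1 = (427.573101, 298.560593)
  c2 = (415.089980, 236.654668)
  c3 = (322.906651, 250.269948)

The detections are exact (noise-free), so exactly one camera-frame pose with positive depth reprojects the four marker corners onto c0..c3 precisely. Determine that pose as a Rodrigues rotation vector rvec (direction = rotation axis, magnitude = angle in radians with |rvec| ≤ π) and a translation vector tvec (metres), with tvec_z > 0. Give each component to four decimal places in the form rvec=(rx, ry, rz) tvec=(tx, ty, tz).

Intrinsics K: fx=866.3, fy=563.2, cx=324.2, cy=246.1
Marker side s = 0.107 m; corners in marker frame (Z=0):
  M0 = (-0.0535, +0.0535, 0)
  M1 = (+0.0535, +0.0535, 0)
  M2 = (+0.0535, -0.0535, 0)
  M3 = (-0.0535, -0.0535, 0)
Detected image corners:
  c0 = (330.795625, 310.519627) px
  c1 = (427.573101, 298.560593) px
  c2 = (415.089980, 236.654668) px
  c3 = (322.906651, 250.269948) px
Planar DLT: solve 8×8 A·h = b for H (H[2,2]=1):
  H  [+754.99544 -61.44997 +373.11601]
  H  [-213.07988 +456.23117 +273.43537]
  H  [-0.34088 -0.41769 +1.00000]
B = K⁻¹H; ‖b₁‖=1.080272, ‖b₂‖=1.080272; λ = 2/(‖b₁‖+‖b₂‖) = 0.925693, sign → tz>0 ⇒ λ=+0.925693
r₁ = λ·B[:,0] = (+0.92485,-0.21234,-0.31555); r₂ = λ·B[:,1] = (+0.07904,+0.91883,-0.38666)
r₃ = r₁×r₂ = (+0.37204,+0.33266,+0.86656); SVD([r₁ r₂ r₃]) → R = UVᵀ:
  R  [+0.92485 +0.07904 +0.37204]
  R  [-0.21234 +0.91883 +0.33266]
  R  [-0.31555 -0.38666 +0.86656]
t = (+0.05227, +0.04493, +0.92569) m
tr R = 2.710239; θ = arccos((tr R − 1)/2) = 0.545015 rad = 31.227°
axis k = ((R−Rᵀ)₃₂, (R−Rᵀ)₁₃, (R−Rᵀ)₂₁) / (2 sinθ) = (-0.693739, +0.663140, -0.281019)
rvec = θ·k = (-0.378098, +0.361422, -0.153159)

rvec=(-0.3781, 0.3614, -0.1532) tvec=(0.0523, 0.0449, 0.9257)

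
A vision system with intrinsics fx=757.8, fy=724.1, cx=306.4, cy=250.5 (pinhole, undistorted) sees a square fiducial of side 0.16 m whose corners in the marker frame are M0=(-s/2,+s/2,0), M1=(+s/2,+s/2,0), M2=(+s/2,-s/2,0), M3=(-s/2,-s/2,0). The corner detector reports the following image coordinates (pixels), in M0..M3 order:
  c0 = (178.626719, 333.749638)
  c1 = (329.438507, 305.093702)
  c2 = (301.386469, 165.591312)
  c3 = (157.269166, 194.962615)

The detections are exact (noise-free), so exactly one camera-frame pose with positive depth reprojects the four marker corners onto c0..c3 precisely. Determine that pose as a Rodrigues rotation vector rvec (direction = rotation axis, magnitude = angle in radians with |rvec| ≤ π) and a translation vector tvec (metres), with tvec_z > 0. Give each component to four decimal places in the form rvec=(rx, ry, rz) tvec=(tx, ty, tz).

rvec=(-0.2092, 0.0919, -0.1934) tvec=(-0.0691, -0.0023, 0.7989)

Intrinsics K: fx=757.8, fy=724.1, cx=306.4, cy=250.5
Marker side s = 0.16 m; corners in marker frame (Z=0):
  M0 = (-0.0800, +0.0800, 0)
  M1 = (+0.0800, +0.0800, 0)
  M2 = (+0.0800, -0.0800, 0)
  M3 = (-0.0800, -0.0800, 0)
Detected image corners:
  c0 = (178.626719, 333.749638) px
  c1 = (329.438507, 305.093702) px
  c2 = (301.386469, 165.591312) px
  c3 = (157.269166, 194.962615) px
Planar DLT: solve 8×8 A·h = b for H (H[2,2]=1):
  H  [+899.88392 +89.25637 +240.89410]
  H  [-203.42320 +802.44056 +248.45475]
  H  [-0.08821 -0.26895 +1.00000]
B = K⁻¹H; ‖b₁‖=1.251645, ‖b₂‖=1.251645; λ = 2/(‖b₁‖+‖b₂‖) = 0.798948, sign → tz>0 ⇒ λ=+0.798948
r₁ = λ·B[:,0] = (+0.97724,-0.20007,-0.07048); r₂ = λ·B[:,1] = (+0.18099,+0.95972,-0.21488)
r₃ = r₁×r₂ = (+0.11063,+0.19724,+0.97409); SVD([r₁ r₂ r₃]) → R = UVᵀ:
  R  [+0.97724 +0.18099 +0.11063]
  R  [-0.20007 +0.95972 +0.19724]
  R  [-0.07048 -0.21488 +0.97409]
t = (-0.06906, -0.00226, +0.79895) m
tr R = 2.911062; θ = arccos((tr R − 1)/2) = 0.299341 rad = 17.151°
axis k = ((R−Rᵀ)₃₂, (R−Rᵀ)₁₃, (R−Rᵀ)₂₁) / (2 sinθ) = (-0.698761, +0.307076, -0.646094)
rvec = θ·k = (-0.209168, +0.091921, -0.193403)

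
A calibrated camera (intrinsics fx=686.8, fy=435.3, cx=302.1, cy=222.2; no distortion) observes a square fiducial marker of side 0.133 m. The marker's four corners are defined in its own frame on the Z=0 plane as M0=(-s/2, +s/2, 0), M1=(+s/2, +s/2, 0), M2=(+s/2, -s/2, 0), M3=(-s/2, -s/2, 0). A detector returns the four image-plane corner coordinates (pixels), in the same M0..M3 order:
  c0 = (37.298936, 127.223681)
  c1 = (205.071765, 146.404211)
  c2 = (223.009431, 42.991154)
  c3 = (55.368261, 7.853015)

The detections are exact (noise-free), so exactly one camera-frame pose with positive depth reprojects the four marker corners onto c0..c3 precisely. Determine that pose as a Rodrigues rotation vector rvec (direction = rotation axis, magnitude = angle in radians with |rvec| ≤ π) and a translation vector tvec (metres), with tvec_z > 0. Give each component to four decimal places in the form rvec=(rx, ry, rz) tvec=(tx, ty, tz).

rvec=(0.0896, -0.5844, 0.0984) tvec=(-0.1276, -0.1693, 0.5274)

Intrinsics K: fx=686.8, fy=435.3, cx=302.1, cy=222.2
Marker side s = 0.133 m; corners in marker frame (Z=0):
  M0 = (-0.0665, +0.0665, 0)
  M1 = (+0.0665, +0.0665, 0)
  M2 = (+0.0665, -0.0665, 0)
  M3 = (-0.0665, -0.0665, 0)
Detected image corners:
  c0 = (37.298936, 127.223681) px
  c1 = (205.071765, 146.404211) px
  c2 = (223.009431, 42.991154) px
  c3 = (55.368261, 7.853015) px
Planar DLT: solve 8×8 A·h = b for H (H[2,2]=1):
  H  [+1397.79098 -121.40938 +135.98399]
  H  [+289.03768 +842.01354 +82.46320]
  H  [+1.05105 +0.10693 +1.00000]
B = K⁻¹H; ‖b₁‖=1.896042, ‖b₂‖=1.896042; λ = 2/(‖b₁‖+‖b₂‖) = 0.527414, sign → tz>0 ⇒ λ=+0.527414
r₁ = λ·B[:,0] = (+0.82957,+0.06724,+0.55434); r₂ = λ·B[:,1] = (-0.11804,+0.99141,+0.05640)
r₃ = r₁×r₂ = (-0.54578,-0.11222,+0.83038); SVD([r₁ r₂ r₃]) → R = UVᵀ:
  R  [+0.82957 -0.11804 -0.54578]
  R  [+0.06724 +0.99141 -0.11222]
  R  [+0.55434 +0.05640 +0.83038]
t = (-0.12757, -0.16931, +0.52741) m
tr R = 2.651358; θ = arccos((tr R − 1)/2) = 0.599392 rad = 34.343°
axis k = ((R−Rᵀ)₃₂, (R−Rᵀ)₁₃, (R−Rᵀ)₂₁) / (2 sinθ) = (+0.149443, -0.975039, +0.164214)
rvec = θ·k = (+0.089575, -0.584430, +0.098428)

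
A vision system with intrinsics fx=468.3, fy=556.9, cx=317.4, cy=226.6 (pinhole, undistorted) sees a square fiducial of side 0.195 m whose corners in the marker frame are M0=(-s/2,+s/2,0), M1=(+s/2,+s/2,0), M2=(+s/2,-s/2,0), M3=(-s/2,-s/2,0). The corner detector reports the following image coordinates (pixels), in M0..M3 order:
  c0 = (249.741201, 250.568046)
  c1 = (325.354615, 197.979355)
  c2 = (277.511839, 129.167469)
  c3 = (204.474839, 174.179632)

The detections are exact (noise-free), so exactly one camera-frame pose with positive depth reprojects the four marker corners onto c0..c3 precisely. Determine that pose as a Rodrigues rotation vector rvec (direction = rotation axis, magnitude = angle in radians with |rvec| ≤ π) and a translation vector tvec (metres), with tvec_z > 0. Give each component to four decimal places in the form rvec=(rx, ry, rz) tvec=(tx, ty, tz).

Intrinsics K: fx=468.3, fy=556.9, cx=317.4, cy=226.6
Marker side s = 0.195 m; corners in marker frame (Z=0):
  M0 = (-0.0975, +0.0975, 0)
  M1 = (+0.0975, +0.0975, 0)
  M2 = (+0.0975, -0.0975, 0)
  M3 = (-0.0975, -0.0975, 0)
Detected image corners:
  c0 = (249.741201, 250.568046) px
  c1 = (325.354615, 197.979355) px
  c2 = (277.511839, 129.167469) px
  c3 = (204.474839, 174.179632) px
Planar DLT: solve 8×8 A·h = b for H (H[2,2]=1):
  H  [+458.22841 +143.53023 +264.51126]
  H  [-194.58767 +303.89742 +186.00006]
  H  [+0.29253 -0.36099 +1.00000]
B = K⁻¹H; ‖b₁‖=0.955909, ‖b₂‖=0.955909; λ = 2/(‖b₁‖+‖b₂‖) = 1.046124, sign → tz>0 ⇒ λ=+1.046124
r₁ = λ·B[:,0] = (+0.81622,-0.49005,+0.30602); r₂ = λ·B[:,1] = (+0.57658,+0.72453,-0.37764)
r₃ = r₁×r₂ = (-0.03666,+0.48468,+0.87392); SVD([r₁ r₂ r₃]) → R = UVᵀ:
  R  [+0.81622 +0.57658 -0.03666]
  R  [-0.49005 +0.72453 +0.48468]
  R  [+0.30602 -0.37764 +0.87392]
t = (-0.11815, -0.07627, +1.04612) m
tr R = 2.414662; θ = arccos((tr R − 1)/2) = 0.785081 rad = 44.982°
axis k = ((R−Rᵀ)₃₂, (R−Rᵀ)₁₃, (R−Rᵀ)₂₁) / (2 sinθ) = (-0.609950, -0.242384, -0.754461)
rvec = θ·k = (-0.478860, -0.190291, -0.592313)

rvec=(-0.4789, -0.1903, -0.5923) tvec=(-0.1181, -0.0763, 1.0461)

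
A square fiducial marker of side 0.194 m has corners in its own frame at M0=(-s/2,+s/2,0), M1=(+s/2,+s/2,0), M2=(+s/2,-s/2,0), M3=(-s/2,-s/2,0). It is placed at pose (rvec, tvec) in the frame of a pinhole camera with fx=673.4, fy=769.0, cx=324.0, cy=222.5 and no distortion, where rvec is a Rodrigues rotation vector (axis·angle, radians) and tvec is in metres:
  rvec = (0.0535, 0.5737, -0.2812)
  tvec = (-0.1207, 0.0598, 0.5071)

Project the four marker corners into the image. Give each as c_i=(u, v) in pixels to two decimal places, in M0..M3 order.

c0=(116.43, 466.82) c1=(300.23, 442.01) c2=(221.32, 126.01) c3=(54.07, 209.71)

Intrinsics K: fx=673.4, fy=769.0, cx=324.0, cy=222.5
Marker side s = 0.194 m; corners in marker frame (Z=0):
  M0 = (-0.0970, +0.0970, 0)
  M1 = (+0.0970, +0.0970, 0)
  M2 = (+0.0970, -0.0970, 0)
  M3 = (-0.0970, -0.0970, 0)
rvec = (0.0535, 0.5737, -0.2812), |rvec| = θ = 0.64115 rad = 36.735°
Rodrigues: sinθ=0.59811, 1−cosθ=0.19859; R = I + sinθ·[k]× + (1−cosθ)·[k]×²:
    [+0.80279 +0.27715 +0.52793]
    [-0.24750 +0.96042 -0.12785]
    [-0.54246 -0.02803 +0.83961]
t = (-0.1207, 0.0598, 0.5071) m
M0: Pc = R·M0+t = (-0.17169, +0.17697, +0.55700); u = 673.4·(-0.17169)/0.55700 + 324.0 = 116.4345, v = 769.0·(+0.17697)/0.55700 + 222.5 = 466.8235
M1: Pc = R·M1+t = (-0.01594, +0.12895, +0.45176); u = 673.4·(-0.01594)/0.45176 + 324.0 = 300.2323, v = 769.0·(+0.12895)/0.45176 + 222.5 = 442.0067
M2: Pc = R·M2+t = (-0.06971, -0.05737, +0.45720); u = 673.4·(-0.06971)/0.45720 + 324.0 = 221.3212, v = 769.0·(-0.05737)/0.45720 + 222.5 = 126.0086
M3: Pc = R·M3+t = (-0.22546, -0.00935, +0.56244); u = 673.4·(-0.22546)/0.56244 + 324.0 = 54.0653, v = 769.0·(-0.00935)/0.56244 + 222.5 = 209.7120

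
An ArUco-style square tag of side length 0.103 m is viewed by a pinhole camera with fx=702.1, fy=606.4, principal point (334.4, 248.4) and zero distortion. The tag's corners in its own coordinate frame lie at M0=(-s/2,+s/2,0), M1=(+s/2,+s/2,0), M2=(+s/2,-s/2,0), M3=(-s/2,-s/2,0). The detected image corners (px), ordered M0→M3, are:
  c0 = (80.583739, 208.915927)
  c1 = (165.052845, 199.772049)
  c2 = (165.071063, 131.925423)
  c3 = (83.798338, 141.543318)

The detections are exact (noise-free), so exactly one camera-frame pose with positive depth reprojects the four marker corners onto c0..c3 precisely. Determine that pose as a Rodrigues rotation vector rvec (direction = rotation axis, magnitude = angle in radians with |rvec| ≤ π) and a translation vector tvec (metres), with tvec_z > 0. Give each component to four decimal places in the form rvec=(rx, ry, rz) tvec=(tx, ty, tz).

Intrinsics K: fx=702.1, fy=606.4, cx=334.4, cy=248.4
Marker side s = 0.103 m; corners in marker frame (Z=0):
  M0 = (-0.0515, +0.0515, 0)
  M1 = (+0.0515, +0.0515, 0)
  M2 = (+0.0515, -0.0515, 0)
  M3 = (-0.0515, -0.0515, 0)
Detected image corners:
  c0 = (80.583739, 208.915927) px
  c1 = (165.052845, 199.772049) px
  c2 = (165.071063, 131.925423) px
  c3 = (83.798338, 141.543318) px
Planar DLT: solve 8×8 A·h = b for H (H[2,2]=1):
  H  [+789.39209 -62.37432 +123.38536]
  H  [-111.64609 +592.12733 +169.91223]
  H  [-0.12035 -0.37682 +1.00000]
B = K⁻¹H; ‖b₁‖=1.195392, ‖b₂‖=1.195392; λ = 2/(‖b₁‖+‖b₂‖) = 0.836546, sign → tz>0 ⇒ λ=+0.836546
r₁ = λ·B[:,0] = (+0.98851,-0.11278,-0.10068); r₂ = λ·B[:,1] = (+0.07582,+0.94598,-0.31523)
r₃ = r₁×r₂ = (+0.13079,+0.30397,+0.94366); SVD([r₁ r₂ r₃]) → R = UVᵀ:
  R  [+0.98851 +0.07582 +0.13079]
  R  [-0.11278 +0.94598 +0.30397]
  R  [-0.10068 -0.31523 +0.94366]
t = (-0.25142, -0.10828, +0.83655) m
tr R = 2.878150; θ = arccos((tr R − 1)/2) = 0.350867 rad = 20.103°
axis k = ((R−Rᵀ)₃₂, (R−Rᵀ)₁₃, (R−Rᵀ)₂₁) / (2 sinθ) = (-0.900748, +0.336725, -0.274352)
rvec = θ·k = (-0.316043, +0.118146, -0.096261)

rvec=(-0.3160, 0.1181, -0.0963) tvec=(-0.2514, -0.1083, 0.8365)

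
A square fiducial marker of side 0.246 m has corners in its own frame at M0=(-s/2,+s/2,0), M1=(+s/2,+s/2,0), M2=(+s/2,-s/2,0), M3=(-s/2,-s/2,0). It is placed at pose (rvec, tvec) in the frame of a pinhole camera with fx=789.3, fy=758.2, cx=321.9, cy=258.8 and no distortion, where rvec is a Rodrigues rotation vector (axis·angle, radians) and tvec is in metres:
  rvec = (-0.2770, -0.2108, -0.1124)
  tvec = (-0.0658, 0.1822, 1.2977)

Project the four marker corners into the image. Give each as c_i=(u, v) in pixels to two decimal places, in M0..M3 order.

c0=(214.67, 448.40) c1=(365.12, 428.72) c2=(343.23, 289.35) c3=(199.23, 302.23)

Intrinsics K: fx=789.3, fy=758.2, cx=321.9, cy=258.8
Marker side s = 0.246 m; corners in marker frame (Z=0):
  M0 = (-0.1230, +0.1230, 0)
  M1 = (+0.1230, +0.1230, 0)
  M2 = (+0.1230, -0.1230, 0)
  M3 = (-0.1230, -0.1230, 0)
rvec = (-0.2770, -0.2108, -0.1124), |rvec| = θ = 0.36579 rad = 20.958°
Rodrigues: sinθ=0.35768, 1−cosθ=0.06616; R = I + sinθ·[k]× + (1−cosθ)·[k]×²:
    [+0.97178 +0.13878 -0.19074]
    [-0.08104 +0.95581 +0.28258]
    [+0.22153 -0.25915 +0.94009]
t = (-0.0658, 0.1822, 1.2977) m
M0: Pc = R·M0+t = (-0.16826, +0.30973, +1.23858); u = 789.3·(-0.16826)/1.23858 + 321.9 = 214.6747, v = 758.2·(+0.30973)/1.23858 + 258.8 = 448.4043
M1: Pc = R·M1+t = (+0.07080, +0.28980, +1.29307); u = 789.3·(+0.07080)/1.29307 + 321.9 = 365.1164, v = 758.2·(+0.28980)/1.29307 + 258.8 = 428.7243
M2: Pc = R·M2+t = (+0.03666, +0.05467, +1.35682); u = 789.3·(+0.03666)/1.35682 + 321.9 = 343.2255, v = 758.2·(+0.05467)/1.35682 + 258.8 = 289.3483
M3: Pc = R·M3+t = (-0.20240, +0.07460, +1.30233); u = 789.3·(-0.20240)/1.30233 + 321.9 = 199.2321, v = 758.2·(+0.07460)/1.30233 + 258.8 = 302.2327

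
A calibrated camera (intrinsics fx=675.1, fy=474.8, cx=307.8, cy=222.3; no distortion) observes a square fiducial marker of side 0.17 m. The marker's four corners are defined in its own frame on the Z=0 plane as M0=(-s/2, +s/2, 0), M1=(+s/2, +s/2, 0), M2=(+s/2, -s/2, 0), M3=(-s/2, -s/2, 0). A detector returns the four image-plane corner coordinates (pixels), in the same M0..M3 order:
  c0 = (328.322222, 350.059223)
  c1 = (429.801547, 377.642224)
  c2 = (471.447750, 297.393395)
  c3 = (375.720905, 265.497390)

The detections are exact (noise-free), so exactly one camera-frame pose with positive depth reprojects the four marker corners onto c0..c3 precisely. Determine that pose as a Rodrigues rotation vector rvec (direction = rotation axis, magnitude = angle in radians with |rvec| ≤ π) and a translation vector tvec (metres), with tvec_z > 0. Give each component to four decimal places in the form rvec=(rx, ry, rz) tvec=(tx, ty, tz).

rvec=(-0.0891, -0.3827, 0.4204) tvec=(0.1309, 0.1954, 0.9259)

Intrinsics K: fx=675.1, fy=474.8, cx=307.8, cy=222.3
Marker side s = 0.17 m; corners in marker frame (Z=0):
  M0 = (-0.0850, +0.0850, 0)
  M1 = (+0.0850, +0.0850, 0)
  M2 = (+0.0850, -0.0850, 0)
  M3 = (-0.0850, -0.0850, 0)
Detected image corners:
  c0 = (328.322222, 350.059223) px
  c1 = (429.801547, 377.642224) px
  c2 = (471.447750, 297.393395) px
  c3 = (375.720905, 265.497390) px
Planar DLT: solve 8×8 A·h = b for H (H[2,2]=1):
  H  [+728.74942 -331.81600 +403.21098]
  H  [+294.90463 +427.69538 +322.50244]
  H  [+0.37123 -0.17555 +1.00000]
B = K⁻¹H; ‖b₁‖=1.079991, ‖b₂‖=1.079991; λ = 2/(‖b₁‖+‖b₂‖) = 0.925934, sign → tz>0 ⇒ λ=+0.925934
r₁ = λ·B[:,0] = (+0.84280,+0.41417,+0.34374); r₂ = λ·B[:,1] = (-0.38099,+0.91018,-0.16255)
r₃ = r₁×r₂ = (-0.38018,+0.00604,+0.92489); SVD([r₁ r₂ r₃]) → R = UVᵀ:
  R  [+0.84280 -0.38099 -0.38018]
  R  [+0.41417 +0.91018 +0.00604]
  R  [+0.34374 -0.16255 +0.92489]
t = (+0.13086, +0.19541, +0.92593) m
tr R = 2.677865; θ = arccos((tr R − 1)/2) = 0.575477 rad = 32.972°
axis k = ((R−Rᵀ)₃₂, (R−Rᵀ)₁₃, (R−Rᵀ)₂₁) / (2 sinθ) = (-0.154883, -0.665080, +0.730534)
rvec = θ·k = (-0.089132, -0.382739, +0.420406)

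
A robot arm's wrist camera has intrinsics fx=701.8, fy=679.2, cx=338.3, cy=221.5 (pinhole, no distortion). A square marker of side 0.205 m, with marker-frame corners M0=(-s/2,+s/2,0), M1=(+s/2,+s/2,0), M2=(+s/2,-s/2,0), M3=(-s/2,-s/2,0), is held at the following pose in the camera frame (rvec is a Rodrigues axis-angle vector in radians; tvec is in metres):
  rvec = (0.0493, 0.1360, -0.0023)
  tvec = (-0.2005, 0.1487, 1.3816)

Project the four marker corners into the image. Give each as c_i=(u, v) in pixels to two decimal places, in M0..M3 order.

c0=(187.23, 343.21) c1=(288.01, 345.78) c2=(287.04, 244.64) c3=(185.56, 244.08)

Intrinsics K: fx=701.8, fy=679.2, cx=338.3, cy=221.5
Marker side s = 0.205 m; corners in marker frame (Z=0):
  M0 = (-0.1025, +0.1025, 0)
  M1 = (+0.1025, +0.1025, 0)
  M2 = (+0.1025, -0.1025, 0)
  M3 = (-0.1025, -0.1025, 0)
rvec = (0.0493, 0.1360, -0.0023), |rvec| = θ = 0.14468 rad = 8.289°
Rodrigues: sinθ=0.14417, 1−cosθ=0.01045; R = I + sinθ·[k]× + (1−cosθ)·[k]×²:
    [+0.99077 +0.00564 +0.13547]
    [+0.00105 +0.99878 -0.04928]
    [-0.13558 +0.04897 +0.98955]
t = (-0.2005, 0.1487, 1.3816) m
M0: Pc = R·M0+t = (-0.30148, +0.25097, +1.40052); u = 701.8·(-0.30148)/1.40052 + 338.3 = 187.2304, v = 679.2·(+0.25097)/1.40052 + 221.5 = 343.2101
M1: Pc = R·M1+t = (-0.09837, +0.25118, +1.37272); u = 701.8·(-0.09837)/1.37272 + 338.3 = 288.0094, v = 679.2·(+0.25118)/1.37272 + 221.5 = 345.7814
M2: Pc = R·M2+t = (-0.09952, +0.04643, +1.36268); u = 701.8·(-0.09952)/1.36268 + 338.3 = 287.0436, v = 679.2·(+0.04643)/1.36268 + 221.5 = 244.6434
M3: Pc = R·M3+t = (-0.30263, +0.04622, +1.39048); u = 701.8·(-0.30263)/1.39048 + 338.3 = 185.5563, v = 679.2·(+0.04622)/1.39048 + 221.5 = 244.0752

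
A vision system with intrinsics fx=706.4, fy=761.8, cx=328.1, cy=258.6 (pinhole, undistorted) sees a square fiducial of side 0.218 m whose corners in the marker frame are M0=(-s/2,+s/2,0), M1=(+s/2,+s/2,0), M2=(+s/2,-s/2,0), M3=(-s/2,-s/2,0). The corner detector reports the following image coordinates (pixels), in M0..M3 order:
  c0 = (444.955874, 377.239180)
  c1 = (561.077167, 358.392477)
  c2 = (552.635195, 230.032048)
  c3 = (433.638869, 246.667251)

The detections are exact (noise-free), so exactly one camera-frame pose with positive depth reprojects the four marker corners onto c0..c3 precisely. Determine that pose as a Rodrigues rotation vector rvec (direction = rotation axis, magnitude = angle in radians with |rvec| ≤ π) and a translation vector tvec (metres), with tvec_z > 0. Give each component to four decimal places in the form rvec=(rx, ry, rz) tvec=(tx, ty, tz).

rvec=(0.1244, -0.1246, -0.1205) tvec=(0.3029, 0.0743, 1.2539)

Intrinsics K: fx=706.4, fy=761.8, cx=328.1, cy=258.6
Marker side s = 0.218 m; corners in marker frame (Z=0):
  M0 = (-0.1090, +0.1090, 0)
  M1 = (+0.1090, +0.1090, 0)
  M2 = (+0.1090, -0.1090, 0)
  M3 = (-0.1090, -0.1090, 0)
Detected image corners:
  c0 = (444.955874, 377.239180) px
  c1 = (561.077167, 358.392477) px
  c2 = (552.635195, 230.032048) px
  c3 = (433.638869, 246.667251) px
Planar DLT: solve 8×8 A·h = b for H (H[2,2]=1):
  H  [+585.33835 +97.24981 +498.72667]
  H  [-53.35398 +625.47121 +303.72976]
  H  [+0.09266 +0.10440 +1.00000]
B = K⁻¹H; ‖b₁‖=0.797513, ‖b₂‖=0.797513; λ = 2/(‖b₁‖+‖b₂‖) = 1.253897, sign → tz>0 ⇒ λ=+1.253897
r₁ = λ·B[:,0] = (+0.98504,-0.12726,+0.11619); r₂ = λ·B[:,1] = (+0.11182,+0.98507,+0.13090)
r₃ = r₁×r₂ = (-0.13111,-0.11595,+0.98456); SVD([r₁ r₂ r₃]) → R = UVᵀ:
  R  [+0.98504 +0.11182 -0.13111]
  R  [-0.12726 +0.98507 -0.11595]
  R  [+0.11619 +0.13090 +0.98456]
t = (+0.30287, +0.07428, +1.25390) m
tr R = 2.954672; θ = arccos((tr R − 1)/2) = 0.213307 rad = 12.222°
axis k = ((R−Rᵀ)₃₂, (R−Rᵀ)₁₃, (R−Rᵀ)₂₁) / (2 sinθ) = (+0.583049, -0.584102, -0.564693)
rvec = θ·k = (+0.124369, -0.124593, -0.120453)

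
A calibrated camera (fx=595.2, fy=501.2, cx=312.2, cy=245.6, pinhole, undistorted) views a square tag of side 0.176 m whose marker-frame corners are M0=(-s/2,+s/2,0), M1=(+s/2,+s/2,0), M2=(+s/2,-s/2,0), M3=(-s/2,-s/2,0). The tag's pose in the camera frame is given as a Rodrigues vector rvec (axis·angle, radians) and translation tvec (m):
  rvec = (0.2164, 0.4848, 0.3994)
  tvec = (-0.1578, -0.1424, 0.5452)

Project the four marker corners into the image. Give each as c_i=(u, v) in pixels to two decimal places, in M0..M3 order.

c0=(59.97, 162.85) c1=(184.63, 221.17) c2=(240.34, 54.22) c3=(96.84, 12.07)

Intrinsics K: fx=595.2, fy=501.2, cx=312.2, cy=245.6
Marker side s = 0.176 m; corners in marker frame (Z=0):
  M0 = (-0.0880, +0.0880, 0)
  M1 = (+0.0880, +0.0880, 0)
  M2 = (+0.0880, -0.0880, 0)
  M3 = (-0.0880, -0.0880, 0)
rvec = (0.2164, 0.4848, 0.3994), |rvec| = θ = 0.66436 rad = 38.065°
Rodrigues: sinθ=0.61656, 1−cosθ=0.21269; R = I + sinθ·[k]× + (1−cosθ)·[k]×²:
    [+0.80987 -0.32011 +0.49156]
    [+0.42121 +0.90056 -0.10752]
    [-0.40827 +0.29413 +0.86418]
t = (-0.1578, -0.1424, 0.5452) m
M0: Pc = R·M0+t = (-0.25724, -0.10022, +0.60701); u = 595.2·(-0.25724)/0.60701 + 312.2 = 59.9670, v = 501.2·(-0.10022)/0.60701 + 245.6 = 162.8522
M1: Pc = R·M1+t = (-0.11470, -0.02608, +0.53516); u = 595.2·(-0.11470)/0.53516 + 312.2 = 184.6304, v = 501.2·(-0.02608)/0.53516 + 245.6 = 221.1716
M2: Pc = R·M2+t = (-0.05836, -0.18458, +0.48339); u = 595.2·(-0.05836)/0.48339 + 312.2 = 240.3388, v = 501.2·(-0.18458)/0.48339 + 245.6 = 54.2159
M3: Pc = R·M3+t = (-0.20090, -0.25872, +0.55524); u = 595.2·(-0.20090)/0.55524 + 312.2 = 96.8433, v = 501.2·(-0.25872)/0.55524 + 245.6 = 12.0651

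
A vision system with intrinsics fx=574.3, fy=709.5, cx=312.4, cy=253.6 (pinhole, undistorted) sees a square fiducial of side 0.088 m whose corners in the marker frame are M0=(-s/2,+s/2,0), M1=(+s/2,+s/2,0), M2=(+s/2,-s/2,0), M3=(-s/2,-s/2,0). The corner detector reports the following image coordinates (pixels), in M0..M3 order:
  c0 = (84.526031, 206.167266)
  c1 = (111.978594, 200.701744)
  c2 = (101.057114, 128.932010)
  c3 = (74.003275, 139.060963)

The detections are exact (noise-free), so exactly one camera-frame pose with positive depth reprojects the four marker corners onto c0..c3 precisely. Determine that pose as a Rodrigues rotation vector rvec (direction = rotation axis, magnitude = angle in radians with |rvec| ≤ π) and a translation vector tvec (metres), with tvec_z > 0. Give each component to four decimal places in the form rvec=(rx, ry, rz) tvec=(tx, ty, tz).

Intrinsics K: fx=574.3, fy=709.5, cx=312.4, cy=253.6
Marker side s = 0.088 m; corners in marker frame (Z=0):
  M0 = (-0.0440, +0.0440, 0)
  M1 = (+0.0440, +0.0440, 0)
  M2 = (+0.0440, -0.0440, 0)
  M3 = (-0.0440, -0.0440, 0)
Detected image corners:
  c0 = (84.526031, 206.167266) px
  c1 = (111.978594, 200.701744) px
  c2 = (101.057114, 128.932010) px
  c3 = (74.003275, 139.060963) px
Planar DLT: solve 8×8 A·h = b for H (H[2,2]=1):
  H  [+240.15433 +133.68839 +92.47259]
  H  [-214.78399 +809.84677 +169.03998]
  H  [-0.74877 +0.12833 +1.00000]
B = K⁻¹H; ‖b₁‖=1.115029, ‖b₂‖=1.115029; λ = 2/(‖b₁‖+‖b₂‖) = 0.896838, sign → tz>0 ⇒ λ=+0.896838
r₁ = λ·B[:,0] = (+0.74032,-0.03147,-0.67152); r₂ = λ·B[:,1] = (+0.14616,+0.98254,+0.11509)
r₃ = r₁×r₂ = (+0.65618,-0.18336,+0.73199); SVD([r₁ r₂ r₃]) → R = UVᵀ:
  R  [+0.74032 +0.14616 +0.65618]
  R  [-0.03147 +0.98254 -0.18336]
  R  [-0.67152 +0.11509 +0.73199]
t = (-0.34344, -0.10689, +0.89684) m
tr R = 2.454849; θ = arccos((tr R − 1)/2) = 0.756235 rad = 43.329°
axis k = ((R−Rᵀ)₃₂, (R−Rᵀ)₁₃, (R−Rᵀ)₂₁) / (2 sinθ) = (+0.217469, +0.967447, -0.129436)
rvec = θ·k = (+0.164457, +0.731617, -0.097884)

rvec=(0.1645, 0.7316, -0.0979) tvec=(-0.3434, -0.1069, 0.8968)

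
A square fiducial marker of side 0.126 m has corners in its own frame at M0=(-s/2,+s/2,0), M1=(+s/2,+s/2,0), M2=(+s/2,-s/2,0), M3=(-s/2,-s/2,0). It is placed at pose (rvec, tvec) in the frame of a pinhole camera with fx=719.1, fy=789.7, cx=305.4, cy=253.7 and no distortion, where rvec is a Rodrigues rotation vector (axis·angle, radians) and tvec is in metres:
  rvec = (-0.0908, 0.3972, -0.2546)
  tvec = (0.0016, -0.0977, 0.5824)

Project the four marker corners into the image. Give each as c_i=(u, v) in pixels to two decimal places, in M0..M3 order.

c0=(256.98, 226.70) c1=(399.52, 176.94) c2=(360.39, 10.27) c3=(224.83, 71.31)

Intrinsics K: fx=719.1, fy=789.7, cx=305.4, cy=253.7
Marker side s = 0.126 m; corners in marker frame (Z=0):
  M0 = (-0.0630, +0.0630, 0)
  M1 = (+0.0630, +0.0630, 0)
  M2 = (+0.0630, -0.0630, 0)
  M3 = (-0.0630, -0.0630, 0)
rvec = (-0.0908, 0.3972, -0.2546), |rvec| = θ = 0.48045 rad = 27.528°
Rodrigues: sinθ=0.46218, 1−cosθ=0.11321; R = I + sinθ·[k]× + (1−cosθ)·[k]×²:
    [+0.89083 +0.22723 +0.39343]
    [-0.26261 +0.96416 +0.03775]
    [-0.37076 -0.13695 +0.91858]
t = (0.0016, -0.0977, 0.5824) m
M0: Pc = R·M0+t = (-0.04021, -0.02041, +0.59713); u = 719.1·(-0.04021)/0.59713 + 305.4 = 256.9805, v = 789.7·(-0.02041)/0.59713 + 253.7 = 226.7034
M1: Pc = R·M1+t = (+0.07204, -0.05350, +0.55041); u = 719.1·(+0.07204)/0.55041 + 305.4 = 399.5150, v = 789.7·(-0.05350)/0.55041 + 253.7 = 176.9390
M2: Pc = R·M2+t = (+0.04341, -0.17499, +0.56767); u = 719.1·(+0.04341)/0.56767 + 305.4 = 360.3860, v = 789.7·(-0.17499)/0.56767 + 253.7 = 10.2718
M3: Pc = R·M3+t = (-0.06884, -0.14190, +0.61439); u = 719.1·(-0.06884)/0.61439 + 305.4 = 224.8297, v = 789.7·(-0.14190)/0.61439 + 253.7 = 71.3112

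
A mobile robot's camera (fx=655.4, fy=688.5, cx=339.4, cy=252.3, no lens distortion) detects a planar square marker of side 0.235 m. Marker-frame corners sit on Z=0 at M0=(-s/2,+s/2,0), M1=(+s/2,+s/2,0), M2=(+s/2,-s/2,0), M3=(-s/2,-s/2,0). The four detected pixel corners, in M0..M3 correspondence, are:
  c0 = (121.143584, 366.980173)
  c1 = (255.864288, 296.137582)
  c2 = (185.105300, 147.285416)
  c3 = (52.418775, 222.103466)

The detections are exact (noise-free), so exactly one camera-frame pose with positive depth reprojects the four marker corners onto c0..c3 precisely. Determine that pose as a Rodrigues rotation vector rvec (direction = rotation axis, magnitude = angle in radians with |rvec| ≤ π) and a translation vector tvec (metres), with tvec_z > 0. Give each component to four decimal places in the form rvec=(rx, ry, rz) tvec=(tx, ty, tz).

rvec=(0.0232, 0.1144, -0.4634) tvec=(-0.2808, 0.0090, 0.9856)

Intrinsics K: fx=655.4, fy=688.5, cx=339.4, cy=252.3
Marker side s = 0.235 m; corners in marker frame (Z=0):
  M0 = (-0.1175, +0.1175, 0)
  M1 = (+0.1175, +0.1175, 0)
  M2 = (+0.1175, -0.1175, 0)
  M3 = (-0.1175, -0.1175, 0)
Detected image corners:
  c0 = (121.143584, 366.980173) px
  c1 = (255.864288, 296.137582) px
  c2 = (185.105300, 147.285416) px
  c3 = (52.418775, 222.103466) px
Planar DLT: solve 8×8 A·h = b for H (H[2,2]=1):
  H  [+550.97125 +296.14602 +152.69861]
  H  [-340.12639 +623.88358 +258.59544]
  H  [-0.11702 -0.00370 +1.00000]
B = K⁻¹H; ‖b₁‖=1.014637, ‖b₂‖=1.014637; λ = 2/(‖b₁‖+‖b₂‖) = 0.985574, sign → tz>0 ⇒ λ=+0.985574
r₁ = λ·B[:,0] = (+0.88826,-0.44462,-0.11533); r₂ = λ·B[:,1] = (+0.44723,+0.89441,-0.00365)
r₃ = r₁×r₂ = (+0.10478,-0.04834,+0.99332); SVD([r₁ r₂ r₃]) → R = UVᵀ:
  R  [+0.88826 +0.44723 +0.10478]
  R  [-0.44462 +0.89441 -0.04834]
  R  [-0.11533 -0.00365 +0.99332]
t = (-0.28076, +0.00901, +0.98557) m
tr R = 2.775997; θ = arccos((tr R − 1)/2) = 0.477823 rad = 27.377°
axis k = ((R−Rᵀ)₃₂, (R−Rᵀ)₁₃, (R−Rᵀ)₂₁) / (2 sinθ) = (+0.048596, +0.239331, -0.969721)
rvec = θ·k = (+0.023220, +0.114358, -0.463355)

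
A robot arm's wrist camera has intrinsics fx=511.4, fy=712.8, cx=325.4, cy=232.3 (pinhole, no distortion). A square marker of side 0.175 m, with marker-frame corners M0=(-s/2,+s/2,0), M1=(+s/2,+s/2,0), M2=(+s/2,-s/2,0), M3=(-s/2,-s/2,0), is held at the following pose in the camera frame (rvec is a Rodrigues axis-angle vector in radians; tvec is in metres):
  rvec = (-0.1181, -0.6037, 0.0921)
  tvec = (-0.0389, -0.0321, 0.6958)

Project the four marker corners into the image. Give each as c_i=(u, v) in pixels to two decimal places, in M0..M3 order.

c0=(232.64, 281.58) c1=(345.13, 295.55) c2=(350.63, 130.51) c3=(243.06, 92.49)

Intrinsics K: fx=511.4, fy=712.8, cx=325.4, cy=232.3
Marker side s = 0.175 m; corners in marker frame (Z=0):
  M0 = (-0.0875, +0.0875, 0)
  M1 = (+0.0875, +0.0875, 0)
  M2 = (+0.0875, -0.0875, 0)
  M3 = (-0.0875, -0.0875, 0)
rvec = (-0.1181, -0.6037, 0.0921), |rvec| = θ = 0.62200 rad = 35.638°
Rodrigues: sinθ=0.58266, 1−cosθ=0.18729; R = I + sinθ·[k]× + (1−cosθ)·[k]×²:
    [+0.81947 -0.05176 -0.57078]
    [+0.12079 +0.98914 +0.08372]
    [+0.56025 -0.13755 +0.81682]
t = (-0.0389, -0.0321, 0.6958) m
M0: Pc = R·M0+t = (-0.11513, +0.04388, +0.63474); u = 511.4·(-0.11513)/0.63474 + 325.4 = 232.6400, v = 712.8·(+0.04388)/0.63474 + 232.3 = 281.5771
M1: Pc = R·M1+t = (+0.02827, +0.06502, +0.73279); u = 511.4·(+0.02827)/0.73279 + 325.4 = 345.1321, v = 712.8·(+0.06502)/0.73279 + 232.3 = 295.5456
M2: Pc = R·M2+t = (+0.03733, -0.10808, +0.75686); u = 511.4·(+0.03733)/0.75686 + 325.4 = 350.6251, v = 712.8·(-0.10808)/0.75686 + 232.3 = 130.5106
M3: Pc = R·M3+t = (-0.10607, -0.12922, +0.65881); u = 511.4·(-0.10607)/0.65881 + 325.4 = 243.0605, v = 712.8·(-0.12922)/0.65881 + 232.3 = 92.4921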